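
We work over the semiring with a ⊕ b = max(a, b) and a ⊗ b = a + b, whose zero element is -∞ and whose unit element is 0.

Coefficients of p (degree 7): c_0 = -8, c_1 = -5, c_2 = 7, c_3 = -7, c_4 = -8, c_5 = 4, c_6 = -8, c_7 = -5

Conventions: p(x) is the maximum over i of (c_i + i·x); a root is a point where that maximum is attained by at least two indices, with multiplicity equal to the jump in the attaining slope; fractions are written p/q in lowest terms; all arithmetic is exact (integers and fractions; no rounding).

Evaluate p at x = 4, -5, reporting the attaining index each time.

p(4) = max(-8+0·4=-8, -5+1·4=-1, 7+2·4=15, -7+3·4=5, -8+4·4=8, 4+5·4=24, -8+6·4=16, -5+7·4=23) = 24 (attained by i=5)
p(-5) = max(-8+0·(-5)=-8, -5+1·(-5)=-10, 7+2·(-5)=-3, -7+3·(-5)=-22, -8+4·(-5)=-28, 4+5·(-5)=-21, -8+6·(-5)=-38, -5+7·(-5)=-40) = -3 (attained by i=2)
Answer: p(4) = 24; p(-5) = -3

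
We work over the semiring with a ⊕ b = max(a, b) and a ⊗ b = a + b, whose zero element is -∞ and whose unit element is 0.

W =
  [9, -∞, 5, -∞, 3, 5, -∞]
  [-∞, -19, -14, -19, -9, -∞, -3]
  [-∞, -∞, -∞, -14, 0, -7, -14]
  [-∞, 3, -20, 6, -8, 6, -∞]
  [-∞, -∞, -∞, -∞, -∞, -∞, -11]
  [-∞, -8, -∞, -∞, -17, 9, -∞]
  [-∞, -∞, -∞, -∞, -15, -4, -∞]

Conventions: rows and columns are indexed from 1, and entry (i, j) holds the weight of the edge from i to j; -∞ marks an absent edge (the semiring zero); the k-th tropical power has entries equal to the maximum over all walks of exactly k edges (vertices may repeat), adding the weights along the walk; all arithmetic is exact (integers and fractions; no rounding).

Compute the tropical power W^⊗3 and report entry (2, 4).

W^⊗2:
  [18, -3, 14, -9, 12, 14, -8]
  [-∞, -16, -33, -13, -14, -7, -20]
  [-∞, -11, -34, -8, -22, 2, -11]
  [-∞, 9, -11, 12, -2, 15, 0]
  [-∞, -∞, -∞, -∞, -26, -15, -∞]
  [-∞, 1, -22, -27, -8, 18, -11]
  [-∞, -12, -∞, -∞, -21, 5, -26]
W^⊗3:
  [27, 6, 23, 0, 21, 23, 1]
  [-∞, -10, -30, -7, -21, 2, -19]
  [-∞, -5, -25, -2, -15, 11, -14]
  [-∞, 15, -5, 18, 4, 24, 6]
  [-∞, -23, -∞, -∞, -32, -6, -37]
  [-∞, 10, -13, -18, 1, 27, -2]
  [-∞, -3, -26, -31, -12, 14, -15]
Key observation: the optimum is the walk 2->4->4->4, with weight (-19) + 6 + 6 = -7.
Optimal value attained by: walk 2->4->4->4.
Answer: (W^⊗3)[2][4] = -7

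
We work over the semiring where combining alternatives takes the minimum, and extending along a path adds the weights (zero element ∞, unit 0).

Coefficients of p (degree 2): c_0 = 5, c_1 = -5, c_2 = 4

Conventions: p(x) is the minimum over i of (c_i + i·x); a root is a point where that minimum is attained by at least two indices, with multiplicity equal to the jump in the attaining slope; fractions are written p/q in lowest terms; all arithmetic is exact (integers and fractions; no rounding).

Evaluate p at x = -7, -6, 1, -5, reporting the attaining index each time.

p(-7) = min(5+0·(-7)=5, -5+1·(-7)=-12, 4+2·(-7)=-10) = -12 (attained by i=1)
p(-6) = min(5+0·(-6)=5, -5+1·(-6)=-11, 4+2·(-6)=-8) = -11 (attained by i=1)
p(1) = min(5+0·1=5, -5+1·1=-4, 4+2·1=6) = -4 (attained by i=1)
p(-5) = min(5+0·(-5)=5, -5+1·(-5)=-10, 4+2·(-5)=-6) = -10 (attained by i=1)
Answer: p(-7) = -12; p(-6) = -11; p(1) = -4; p(-5) = -10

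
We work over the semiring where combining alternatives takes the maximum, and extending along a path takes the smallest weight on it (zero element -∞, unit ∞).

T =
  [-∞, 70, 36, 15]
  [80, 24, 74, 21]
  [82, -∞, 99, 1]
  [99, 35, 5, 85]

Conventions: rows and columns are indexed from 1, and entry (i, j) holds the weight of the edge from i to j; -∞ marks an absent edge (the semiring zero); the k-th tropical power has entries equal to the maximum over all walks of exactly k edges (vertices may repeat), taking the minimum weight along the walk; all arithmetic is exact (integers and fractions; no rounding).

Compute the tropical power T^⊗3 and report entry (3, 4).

T^⊗2:
  [70, 24, 70, 21]
  [74, 70, 74, 21]
  [82, 70, 99, 15]
  [85, 70, 36, 85]
T^⊗3:
  [70, 70, 70, 21]
  [74, 70, 74, 21]
  [82, 70, 99, 21]
  [85, 70, 70, 85]
Key observation: the optimum is the walk 3->1->2->4, with weight 82 min 70 min 21 = 21.
Optimal value attained by: walk 3->1->2->4.
Answer: (T^⊗3)[3][4] = 21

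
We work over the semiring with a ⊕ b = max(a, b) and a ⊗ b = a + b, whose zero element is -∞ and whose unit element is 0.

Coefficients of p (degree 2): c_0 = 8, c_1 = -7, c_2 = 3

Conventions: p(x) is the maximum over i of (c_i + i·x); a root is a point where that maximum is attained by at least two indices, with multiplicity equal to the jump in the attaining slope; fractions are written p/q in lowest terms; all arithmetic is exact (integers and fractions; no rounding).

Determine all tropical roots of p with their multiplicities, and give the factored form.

hull edge (i=0, c=8) to (i=2, c=3): slope -5/2, span 2
Factored form: p(x) = 3 ⊗ (x ⊕ 5/2) ⊗ (x ⊕ 5/2)
Answer: roots = 5/2 (mult 2)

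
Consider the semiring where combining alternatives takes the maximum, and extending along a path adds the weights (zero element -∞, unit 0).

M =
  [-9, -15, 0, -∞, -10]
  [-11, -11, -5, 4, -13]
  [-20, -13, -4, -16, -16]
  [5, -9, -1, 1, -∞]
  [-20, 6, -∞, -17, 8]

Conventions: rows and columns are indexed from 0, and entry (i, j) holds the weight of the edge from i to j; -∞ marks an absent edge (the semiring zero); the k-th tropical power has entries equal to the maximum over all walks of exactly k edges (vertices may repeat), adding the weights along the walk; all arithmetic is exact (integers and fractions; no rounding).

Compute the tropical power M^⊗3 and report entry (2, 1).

M^⊗2:
  [-18, -4, -4, -11, -2]
  [9, -5, 3, 5, -5]
  [-11, -10, -8, -9, -8]
  [6, -8, 5, 2, -5]
  [-5, 14, 1, 10, 16]
M^⊗3:
  [-6, 4, -8, 0, 6]
  [10, 1, 9, 6, 3]
  [-4, -2, -10, -6, 0]
  [7, 1, 6, 3, 3]
  [15, 22, 9, 18, 24]
Key observation: the optimum is the walk 2->4->4->1, with weight (-16) + 8 + 6 = -2.
Optimal value attained by: walk 2->4->4->1.
Answer: (M^⊗3)[2][1] = -2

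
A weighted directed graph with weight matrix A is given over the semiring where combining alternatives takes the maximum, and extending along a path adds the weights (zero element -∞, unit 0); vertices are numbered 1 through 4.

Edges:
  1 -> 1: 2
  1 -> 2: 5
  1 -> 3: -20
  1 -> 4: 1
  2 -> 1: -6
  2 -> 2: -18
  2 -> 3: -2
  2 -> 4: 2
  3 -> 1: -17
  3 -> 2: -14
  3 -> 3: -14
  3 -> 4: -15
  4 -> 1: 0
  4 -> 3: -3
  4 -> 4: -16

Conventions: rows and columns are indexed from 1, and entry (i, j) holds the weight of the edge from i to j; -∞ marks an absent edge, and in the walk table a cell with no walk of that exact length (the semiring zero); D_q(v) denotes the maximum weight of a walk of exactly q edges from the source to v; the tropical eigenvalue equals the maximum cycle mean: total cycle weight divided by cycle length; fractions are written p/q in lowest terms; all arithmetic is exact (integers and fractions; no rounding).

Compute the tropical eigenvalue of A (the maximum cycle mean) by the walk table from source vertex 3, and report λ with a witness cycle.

q=0: [-∞, -∞, 0, -∞]
q=1: [-17, -14, -14, -15]
q=2: [-15, -12, -16, -12]
q=3: [-12, -10, -14, -10]
q=4: [-10, -7, -12, -8]
Optimal cycle mean attained by: cycle 1->2->4->1, total 5 + 2 + 0, length 3.
Answer: λ = 7/3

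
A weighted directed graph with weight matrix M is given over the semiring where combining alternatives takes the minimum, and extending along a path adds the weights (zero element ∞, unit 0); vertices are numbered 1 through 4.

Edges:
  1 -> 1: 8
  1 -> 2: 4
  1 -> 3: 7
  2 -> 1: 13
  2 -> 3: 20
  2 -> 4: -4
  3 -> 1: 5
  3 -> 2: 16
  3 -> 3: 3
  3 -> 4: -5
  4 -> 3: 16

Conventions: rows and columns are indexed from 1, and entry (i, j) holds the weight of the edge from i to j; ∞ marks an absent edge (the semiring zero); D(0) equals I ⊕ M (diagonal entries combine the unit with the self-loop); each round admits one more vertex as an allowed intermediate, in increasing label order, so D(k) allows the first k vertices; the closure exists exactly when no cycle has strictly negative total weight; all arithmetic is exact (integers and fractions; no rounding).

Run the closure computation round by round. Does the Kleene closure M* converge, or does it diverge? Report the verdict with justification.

D(0):
  [0, 4, 7, ∞]
  [13, 0, 20, -4]
  [5, 16, 0, -5]
  [∞, ∞, 16, 0]
D(1):
  [0, 4, 7, ∞]
  [13, 0, 20, -4]
  [5, 9, 0, -5]
  [∞, ∞, 16, 0]
D(2):
  [0, 4, 7, 0]
  [13, 0, 20, -4]
  [5, 9, 0, -5]
  [∞, ∞, 16, 0]
D(3):
  [0, 4, 7, 0]
  [13, 0, 20, -4]
  [5, 9, 0, -5]
  [21, 25, 16, 0]
D(4):
  [0, 4, 7, 0]
  [13, 0, 12, -4]
  [5, 9, 0, -5]
  [21, 25, 16, 0]
Key observation: every diagonal entry stays at the unit through all rounds, so no improving cycle exists.
Answer: CONVERGES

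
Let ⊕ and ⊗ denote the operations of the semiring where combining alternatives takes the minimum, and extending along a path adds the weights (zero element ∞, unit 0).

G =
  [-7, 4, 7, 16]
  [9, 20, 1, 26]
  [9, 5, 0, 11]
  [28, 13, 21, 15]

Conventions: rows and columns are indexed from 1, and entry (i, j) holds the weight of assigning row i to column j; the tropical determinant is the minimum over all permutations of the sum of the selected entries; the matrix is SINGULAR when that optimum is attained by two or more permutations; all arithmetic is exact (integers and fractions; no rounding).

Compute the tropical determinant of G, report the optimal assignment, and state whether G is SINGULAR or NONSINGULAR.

σ = (1, 2, 3, 4): (-7) + 20 + 0 + 15 = 28
σ = (1, 2, 4, 3): (-7) + 20 + 11 + 21 = 45
σ = (1, 3, 2, 4): (-7) + 1 + 5 + 15 = 14
σ = (1, 3, 4, 2): (-7) + 1 + 11 + 13 = 18
σ = (1, 4, 2, 3): (-7) + 26 + 5 + 21 = 45
σ = (1, 4, 3, 2): (-7) + 26 + 0 + 13 = 32
σ = (2, 1, 3, 4): 4 + 9 + 0 + 15 = 28
σ = (2, 1, 4, 3): 4 + 9 + 11 + 21 = 45
σ = (2, 3, 1, 4): 4 + 1 + 9 + 15 = 29
σ = (2, 3, 4, 1): 4 + 1 + 11 + 28 = 44
σ = (2, 4, 1, 3): 4 + 26 + 9 + 21 = 60
σ = (2, 4, 3, 1): 4 + 26 + 0 + 28 = 58
σ = (3, 1, 2, 4): 7 + 9 + 5 + 15 = 36
σ = (3, 1, 4, 2): 7 + 9 + 11 + 13 = 40
σ = (3, 2, 1, 4): 7 + 20 + 9 + 15 = 51
σ = (3, 2, 4, 1): 7 + 20 + 11 + 28 = 66
σ = (3, 4, 1, 2): 7 + 26 + 9 + 13 = 55
σ = (3, 4, 2, 1): 7 + 26 + 5 + 28 = 66
σ = (4, 1, 2, 3): 16 + 9 + 5 + 21 = 51
σ = (4, 1, 3, 2): 16 + 9 + 0 + 13 = 38
σ = (4, 2, 1, 3): 16 + 20 + 9 + 21 = 66
σ = (4, 2, 3, 1): 16 + 20 + 0 + 28 = 64
σ = (4, 3, 1, 2): 16 + 1 + 9 + 13 = 39
σ = (4, 3, 2, 1): 16 + 1 + 5 + 28 = 50
Optimal value attained by: σ = (1, 3, 2, 4).
Answer: det⊕(G) = 14; verdict: NONSINGULAR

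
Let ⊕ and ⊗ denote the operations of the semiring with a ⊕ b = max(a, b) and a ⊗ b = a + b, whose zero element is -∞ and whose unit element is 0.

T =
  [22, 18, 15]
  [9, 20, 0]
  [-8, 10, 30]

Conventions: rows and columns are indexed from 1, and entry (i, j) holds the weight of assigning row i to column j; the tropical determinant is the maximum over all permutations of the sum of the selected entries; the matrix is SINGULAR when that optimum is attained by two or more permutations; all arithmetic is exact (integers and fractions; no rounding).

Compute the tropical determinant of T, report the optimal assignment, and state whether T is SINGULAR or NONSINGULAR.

σ = (1, 2, 3): 22 + 20 + 30 = 72
σ = (1, 3, 2): 22 + 0 + 10 = 32
σ = (2, 1, 3): 18 + 9 + 30 = 57
σ = (2, 3, 1): 18 + 0 + (-8) = 10
σ = (3, 1, 2): 15 + 9 + 10 = 34
σ = (3, 2, 1): 15 + 20 + (-8) = 27
Optimal value attained by: σ = (1, 2, 3).
Answer: det⊕(T) = 72; verdict: NONSINGULAR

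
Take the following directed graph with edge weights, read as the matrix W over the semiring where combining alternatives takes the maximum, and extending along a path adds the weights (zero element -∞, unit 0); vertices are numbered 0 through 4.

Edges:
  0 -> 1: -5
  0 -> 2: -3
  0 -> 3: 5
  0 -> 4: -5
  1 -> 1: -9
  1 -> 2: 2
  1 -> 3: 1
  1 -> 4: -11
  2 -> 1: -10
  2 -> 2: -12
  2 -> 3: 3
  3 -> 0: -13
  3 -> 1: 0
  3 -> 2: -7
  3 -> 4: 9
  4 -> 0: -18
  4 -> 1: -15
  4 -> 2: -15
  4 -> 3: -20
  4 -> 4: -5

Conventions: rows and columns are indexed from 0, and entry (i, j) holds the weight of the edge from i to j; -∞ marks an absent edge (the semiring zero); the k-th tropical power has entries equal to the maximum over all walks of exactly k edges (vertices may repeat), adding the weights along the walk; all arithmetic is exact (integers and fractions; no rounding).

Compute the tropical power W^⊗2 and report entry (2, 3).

W^⊗2:
  [-8, 5, -2, 0, 14]
  [-12, 1, -6, 5, 10]
  [-10, 3, -4, -9, 12]
  [-9, -6, 2, 1, 4]
  [-23, -20, -13, -12, -10]
Key observation: the optimum is the walk 2->1->3, with weight (-10) + 1 = -9.
Optimal value attained by: walk 2->1->3.
Answer: (W^⊗2)[2][3] = -9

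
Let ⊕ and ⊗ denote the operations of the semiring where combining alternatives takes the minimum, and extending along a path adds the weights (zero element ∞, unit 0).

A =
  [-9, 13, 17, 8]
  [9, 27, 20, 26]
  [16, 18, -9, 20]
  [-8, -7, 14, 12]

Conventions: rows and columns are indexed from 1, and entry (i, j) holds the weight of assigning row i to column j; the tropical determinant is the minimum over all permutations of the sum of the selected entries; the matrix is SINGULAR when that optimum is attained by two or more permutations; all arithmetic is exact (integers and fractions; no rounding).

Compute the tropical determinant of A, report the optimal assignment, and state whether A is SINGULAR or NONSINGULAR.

σ = (1, 2, 3, 4): (-9) + 27 + (-9) + 12 = 21
σ = (1, 2, 4, 3): (-9) + 27 + 20 + 14 = 52
σ = (1, 3, 2, 4): (-9) + 20 + 18 + 12 = 41
σ = (1, 3, 4, 2): (-9) + 20 + 20 + (-7) = 24
σ = (1, 4, 2, 3): (-9) + 26 + 18 + 14 = 49
σ = (1, 4, 3, 2): (-9) + 26 + (-9) + (-7) = 1
σ = (2, 1, 3, 4): 13 + 9 + (-9) + 12 = 25
σ = (2, 1, 4, 3): 13 + 9 + 20 + 14 = 56
σ = (2, 3, 1, 4): 13 + 20 + 16 + 12 = 61
σ = (2, 3, 4, 1): 13 + 20 + 20 + (-8) = 45
σ = (2, 4, 1, 3): 13 + 26 + 16 + 14 = 69
σ = (2, 4, 3, 1): 13 + 26 + (-9) + (-8) = 22
σ = (3, 1, 2, 4): 17 + 9 + 18 + 12 = 56
σ = (3, 1, 4, 2): 17 + 9 + 20 + (-7) = 39
σ = (3, 2, 1, 4): 17 + 27 + 16 + 12 = 72
σ = (3, 2, 4, 1): 17 + 27 + 20 + (-8) = 56
σ = (3, 4, 1, 2): 17 + 26 + 16 + (-7) = 52
σ = (3, 4, 2, 1): 17 + 26 + 18 + (-8) = 53
σ = (4, 1, 2, 3): 8 + 9 + 18 + 14 = 49
σ = (4, 1, 3, 2): 8 + 9 + (-9) + (-7) = 1
σ = (4, 2, 1, 3): 8 + 27 + 16 + 14 = 65
σ = (4, 2, 3, 1): 8 + 27 + (-9) + (-8) = 18
σ = (4, 3, 1, 2): 8 + 20 + 16 + (-7) = 37
σ = (4, 3, 2, 1): 8 + 20 + 18 + (-8) = 38
Optimal value attained by: σ = (1, 4, 3, 2).
Answer: det⊕(A) = 1; verdict: SINGULAR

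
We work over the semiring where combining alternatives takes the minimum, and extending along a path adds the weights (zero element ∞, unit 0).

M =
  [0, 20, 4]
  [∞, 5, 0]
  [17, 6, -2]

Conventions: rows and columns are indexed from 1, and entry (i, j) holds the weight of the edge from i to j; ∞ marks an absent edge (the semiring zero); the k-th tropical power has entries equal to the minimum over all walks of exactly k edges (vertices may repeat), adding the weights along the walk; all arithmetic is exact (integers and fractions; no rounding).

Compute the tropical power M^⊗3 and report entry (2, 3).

M^⊗2:
  [0, 10, 2]
  [17, 6, -2]
  [15, 4, -4]
M^⊗3:
  [0, 8, 0]
  [15, 4, -4]
  [13, 2, -6]
Key observation: the optimum is the walk 2->3->3->3, with weight 0 + (-2) + (-2) = -4.
Optimal value attained by: walk 2->3->3->3.
Answer: (M^⊗3)[2][3] = -4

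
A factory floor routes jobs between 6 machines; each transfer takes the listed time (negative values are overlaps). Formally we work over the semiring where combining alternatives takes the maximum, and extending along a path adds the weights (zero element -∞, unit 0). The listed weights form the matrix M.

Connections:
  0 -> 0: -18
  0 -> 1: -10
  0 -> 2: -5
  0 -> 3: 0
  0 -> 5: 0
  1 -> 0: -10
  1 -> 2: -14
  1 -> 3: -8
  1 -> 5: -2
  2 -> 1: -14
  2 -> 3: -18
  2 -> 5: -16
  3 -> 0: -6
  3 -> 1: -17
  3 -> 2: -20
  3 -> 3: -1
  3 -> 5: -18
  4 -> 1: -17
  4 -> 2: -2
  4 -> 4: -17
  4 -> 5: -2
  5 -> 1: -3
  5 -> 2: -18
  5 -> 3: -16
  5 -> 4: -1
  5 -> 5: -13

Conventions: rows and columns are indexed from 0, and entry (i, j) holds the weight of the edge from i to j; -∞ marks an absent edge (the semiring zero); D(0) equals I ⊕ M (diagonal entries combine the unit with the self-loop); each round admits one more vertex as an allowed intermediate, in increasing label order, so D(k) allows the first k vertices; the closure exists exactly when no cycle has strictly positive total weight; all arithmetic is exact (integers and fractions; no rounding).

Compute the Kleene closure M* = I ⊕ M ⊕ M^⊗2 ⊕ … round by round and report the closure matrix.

D(0):
  [0, -10, -5, 0, -∞, 0]
  [-10, 0, -14, -8, -∞, -2]
  [-∞, -14, 0, -18, -∞, -16]
  [-6, -17, -20, 0, -∞, -18]
  [-∞, -17, -2, -∞, 0, -2]
  [-∞, -3, -18, -16, -1, 0]
D(1):
  [0, -10, -5, 0, -∞, 0]
  [-10, 0, -14, -8, -∞, -2]
  [-∞, -14, 0, -18, -∞, -16]
  [-6, -16, -11, 0, -∞, -6]
  [-∞, -17, -2, -∞, 0, -2]
  [-∞, -3, -18, -16, -1, 0]
D(2):
  [0, -10, -5, 0, -∞, 0]
  [-10, 0, -14, -8, -∞, -2]
  [-24, -14, 0, -18, -∞, -16]
  [-6, -16, -11, 0, -∞, -6]
  [-27, -17, -2, -25, 0, -2]
  [-13, -3, -17, -11, -1, 0]
D(3):
  [0, -10, -5, 0, -∞, 0]
  [-10, 0, -14, -8, -∞, -2]
  [-24, -14, 0, -18, -∞, -16]
  [-6, -16, -11, 0, -∞, -6]
  [-26, -16, -2, -20, 0, -2]
  [-13, -3, -17, -11, -1, 0]
D(4):
  [0, -10, -5, 0, -∞, 0]
  [-10, 0, -14, -8, -∞, -2]
  [-24, -14, 0, -18, -∞, -16]
  [-6, -16, -11, 0, -∞, -6]
  [-26, -16, -2, -20, 0, -2]
  [-13, -3, -17, -11, -1, 0]
D(5):
  [0, -10, -5, 0, -∞, 0]
  [-10, 0, -14, -8, -∞, -2]
  [-24, -14, 0, -18, -∞, -16]
  [-6, -16, -11, 0, -∞, -6]
  [-26, -16, -2, -20, 0, -2]
  [-13, -3, -3, -11, -1, 0]
D(6):
  [0, -3, -3, 0, -1, 0]
  [-10, 0, -5, -8, -3, -2]
  [-24, -14, 0, -18, -17, -16]
  [-6, -9, -9, 0, -7, -6]
  [-15, -5, -2, -13, 0, -2]
  [-13, -3, -3, -11, -1, 0]
Answer: M* = [[0, -3, -3, 0, -1, 0], [-10, 0, -5, -8, -3, -2], [-24, -14, 0, -18, -17, -16], [-6, -9, -9, 0, -7, -6], [-15, -5, -2, -13, 0, -2], [-13, -3, -3, -11, -1, 0]]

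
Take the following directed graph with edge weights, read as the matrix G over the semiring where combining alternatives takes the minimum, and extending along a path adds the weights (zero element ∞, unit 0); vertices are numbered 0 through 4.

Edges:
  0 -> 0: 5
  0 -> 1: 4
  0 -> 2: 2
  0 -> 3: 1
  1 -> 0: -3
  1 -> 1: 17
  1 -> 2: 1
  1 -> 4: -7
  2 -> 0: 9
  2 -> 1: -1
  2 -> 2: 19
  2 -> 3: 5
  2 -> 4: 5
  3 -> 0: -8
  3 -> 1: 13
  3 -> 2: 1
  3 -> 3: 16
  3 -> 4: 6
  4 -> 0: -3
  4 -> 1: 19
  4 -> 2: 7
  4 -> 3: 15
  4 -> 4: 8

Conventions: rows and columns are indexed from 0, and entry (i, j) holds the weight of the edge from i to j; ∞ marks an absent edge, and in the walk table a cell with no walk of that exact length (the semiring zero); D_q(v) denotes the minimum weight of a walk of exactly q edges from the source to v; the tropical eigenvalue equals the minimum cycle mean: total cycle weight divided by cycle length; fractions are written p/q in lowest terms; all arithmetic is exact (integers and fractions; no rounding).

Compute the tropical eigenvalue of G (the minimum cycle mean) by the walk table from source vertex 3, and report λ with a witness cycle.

q=0: [∞, ∞, ∞, 0, ∞]
q=1: [-8, 13, 1, 16, 6]
q=2: [-3, -4, -6, -7, 6]
q=3: [-15, -7, -6, -2, -11]
q=4: [-14, -11, -13, -14, -14]
q=5: [-22, -14, -13, -13, -18]
Optimal cycle mean attained by: cycle 0->3->0, total 1 + (-8), length 2.
Answer: λ = -7/2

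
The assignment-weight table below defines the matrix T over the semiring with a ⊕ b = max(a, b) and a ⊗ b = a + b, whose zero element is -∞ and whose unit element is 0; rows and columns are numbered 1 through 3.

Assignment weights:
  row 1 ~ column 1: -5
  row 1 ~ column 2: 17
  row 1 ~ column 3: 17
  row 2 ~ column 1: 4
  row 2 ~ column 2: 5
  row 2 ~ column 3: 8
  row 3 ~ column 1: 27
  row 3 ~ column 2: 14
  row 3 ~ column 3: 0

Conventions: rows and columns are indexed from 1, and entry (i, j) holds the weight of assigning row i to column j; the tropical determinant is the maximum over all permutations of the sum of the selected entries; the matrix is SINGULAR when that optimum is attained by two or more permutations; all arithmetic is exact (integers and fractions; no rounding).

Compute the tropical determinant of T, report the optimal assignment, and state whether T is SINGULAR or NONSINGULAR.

σ = (1, 2, 3): (-5) + 5 + 0 = 0
σ = (1, 3, 2): (-5) + 8 + 14 = 17
σ = (2, 1, 3): 17 + 4 + 0 = 21
σ = (2, 3, 1): 17 + 8 + 27 = 52
σ = (3, 1, 2): 17 + 4 + 14 = 35
σ = (3, 2, 1): 17 + 5 + 27 = 49
Optimal value attained by: σ = (2, 3, 1).
Answer: det⊕(T) = 52; verdict: NONSINGULAR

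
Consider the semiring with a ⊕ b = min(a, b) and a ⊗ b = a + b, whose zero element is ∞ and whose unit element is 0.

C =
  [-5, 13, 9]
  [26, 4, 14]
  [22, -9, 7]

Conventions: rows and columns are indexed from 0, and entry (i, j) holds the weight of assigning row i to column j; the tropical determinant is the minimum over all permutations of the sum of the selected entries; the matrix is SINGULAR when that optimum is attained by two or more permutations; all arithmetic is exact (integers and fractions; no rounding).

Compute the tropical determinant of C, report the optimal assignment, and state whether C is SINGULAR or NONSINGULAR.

σ = (0, 1, 2): (-5) + 4 + 7 = 6
σ = (0, 2, 1): (-5) + 14 + (-9) = 0
σ = (1, 0, 2): 13 + 26 + 7 = 46
σ = (1, 2, 0): 13 + 14 + 22 = 49
σ = (2, 0, 1): 9 + 26 + (-9) = 26
σ = (2, 1, 0): 9 + 4 + 22 = 35
Optimal value attained by: σ = (0, 2, 1).
Answer: det⊕(C) = 0; verdict: NONSINGULAR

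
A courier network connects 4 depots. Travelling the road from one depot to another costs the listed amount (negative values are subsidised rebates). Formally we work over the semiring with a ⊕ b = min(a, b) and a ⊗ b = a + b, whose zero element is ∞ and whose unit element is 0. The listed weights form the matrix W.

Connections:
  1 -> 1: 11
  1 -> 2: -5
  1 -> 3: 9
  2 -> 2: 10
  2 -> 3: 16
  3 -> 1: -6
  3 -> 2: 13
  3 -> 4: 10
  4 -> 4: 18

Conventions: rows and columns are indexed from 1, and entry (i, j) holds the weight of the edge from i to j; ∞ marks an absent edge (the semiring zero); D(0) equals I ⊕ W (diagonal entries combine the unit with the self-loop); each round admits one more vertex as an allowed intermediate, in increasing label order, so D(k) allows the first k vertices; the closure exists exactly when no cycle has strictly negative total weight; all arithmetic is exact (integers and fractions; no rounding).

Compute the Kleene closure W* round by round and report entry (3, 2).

D(0):
  [0, -5, 9, ∞]
  [∞, 0, 16, ∞]
  [-6, 13, 0, 10]
  [∞, ∞, ∞, 0]
D(1):
  [0, -5, 9, ∞]
  [∞, 0, 16, ∞]
  [-6, -11, 0, 10]
  [∞, ∞, ∞, 0]
D(2):
  [0, -5, 9, ∞]
  [∞, 0, 16, ∞]
  [-6, -11, 0, 10]
  [∞, ∞, ∞, 0]
D(3):
  [0, -5, 9, 19]
  [10, 0, 16, 26]
  [-6, -11, 0, 10]
  [∞, ∞, ∞, 0]
D(4):
  [0, -5, 9, 19]
  [10, 0, 16, 26]
  [-6, -11, 0, 10]
  [∞, ∞, ∞, 0]
Answer: W*[3][2] = -11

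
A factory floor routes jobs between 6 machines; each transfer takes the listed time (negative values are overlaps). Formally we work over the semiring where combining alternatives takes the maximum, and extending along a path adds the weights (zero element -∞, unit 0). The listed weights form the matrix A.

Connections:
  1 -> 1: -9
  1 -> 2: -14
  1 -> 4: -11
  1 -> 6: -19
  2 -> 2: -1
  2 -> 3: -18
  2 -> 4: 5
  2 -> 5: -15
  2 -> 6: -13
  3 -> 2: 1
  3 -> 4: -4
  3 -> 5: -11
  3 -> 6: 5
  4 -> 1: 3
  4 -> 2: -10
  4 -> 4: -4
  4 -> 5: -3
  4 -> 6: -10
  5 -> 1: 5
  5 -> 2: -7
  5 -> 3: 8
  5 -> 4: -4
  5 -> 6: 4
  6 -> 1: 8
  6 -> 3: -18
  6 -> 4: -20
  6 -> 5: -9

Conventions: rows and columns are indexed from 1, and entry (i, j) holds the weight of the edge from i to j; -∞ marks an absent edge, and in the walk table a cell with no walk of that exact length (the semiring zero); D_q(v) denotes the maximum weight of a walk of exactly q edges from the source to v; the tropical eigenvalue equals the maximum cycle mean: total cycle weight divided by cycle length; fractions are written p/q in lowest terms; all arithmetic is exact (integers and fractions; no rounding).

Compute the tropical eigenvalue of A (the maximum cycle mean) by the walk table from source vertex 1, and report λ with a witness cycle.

q=0: [0, -∞, -∞, -∞, -∞, -∞]
q=1: [-9, -14, -∞, -11, -∞, -19]
q=2: [-8, -15, -32, -9, -14, -21]
q=3: [-6, -16, -6, -10, -12, -10]
q=4: [-2, -5, -4, -10, -13, -1]
q=5: [7, -3, -5, 0, -10, 1]
q=6: [9, -4, -2, 2, -3, 0]
Optimal cycle mean attained by: cycle 2->4->5->3->2, total 5 + (-3) + 8 + 1, length 4.
Answer: λ = 11/4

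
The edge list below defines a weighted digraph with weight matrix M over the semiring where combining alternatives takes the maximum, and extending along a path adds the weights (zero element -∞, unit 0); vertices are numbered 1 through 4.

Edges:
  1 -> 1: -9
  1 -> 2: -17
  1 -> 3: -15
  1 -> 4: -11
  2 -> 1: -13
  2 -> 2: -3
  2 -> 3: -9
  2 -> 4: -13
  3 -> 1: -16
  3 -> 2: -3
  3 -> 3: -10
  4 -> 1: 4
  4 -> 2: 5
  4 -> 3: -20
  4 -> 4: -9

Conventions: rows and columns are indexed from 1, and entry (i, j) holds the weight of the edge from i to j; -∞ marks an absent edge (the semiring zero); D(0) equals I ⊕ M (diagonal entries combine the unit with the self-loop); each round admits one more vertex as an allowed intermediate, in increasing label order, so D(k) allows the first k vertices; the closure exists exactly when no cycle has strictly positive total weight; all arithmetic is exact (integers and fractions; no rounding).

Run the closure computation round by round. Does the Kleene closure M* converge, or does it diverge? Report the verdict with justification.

D(0):
  [0, -17, -15, -11]
  [-13, 0, -9, -13]
  [-16, -3, 0, -∞]
  [4, 5, -20, 0]
D(1):
  [0, -17, -15, -11]
  [-13, 0, -9, -13]
  [-16, -3, 0, -27]
  [4, 5, -11, 0]
D(2):
  [0, -17, -15, -11]
  [-13, 0, -9, -13]
  [-16, -3, 0, -16]
  [4, 5, -4, 0]
D(3):
  [0, -17, -15, -11]
  [-13, 0, -9, -13]
  [-16, -3, 0, -16]
  [4, 5, -4, 0]
D(4):
  [0, -6, -15, -11]
  [-9, 0, -9, -13]
  [-12, -3, 0, -16]
  [4, 5, -4, 0]
Key observation: every diagonal entry stays at the unit through all rounds, so no improving cycle exists.
Answer: CONVERGES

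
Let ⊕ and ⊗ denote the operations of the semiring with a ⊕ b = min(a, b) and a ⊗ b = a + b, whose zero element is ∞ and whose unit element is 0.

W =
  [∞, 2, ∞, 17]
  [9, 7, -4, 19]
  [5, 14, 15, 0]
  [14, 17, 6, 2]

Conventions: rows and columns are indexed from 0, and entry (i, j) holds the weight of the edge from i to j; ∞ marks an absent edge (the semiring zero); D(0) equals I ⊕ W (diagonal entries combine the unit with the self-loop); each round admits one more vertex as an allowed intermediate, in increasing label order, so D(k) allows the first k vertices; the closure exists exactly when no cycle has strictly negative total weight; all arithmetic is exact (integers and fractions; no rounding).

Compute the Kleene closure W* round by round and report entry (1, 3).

D(0):
  [0, 2, ∞, 17]
  [9, 0, -4, 19]
  [5, 14, 0, 0]
  [14, 17, 6, 0]
D(1):
  [0, 2, ∞, 17]
  [9, 0, -4, 19]
  [5, 7, 0, 0]
  [14, 16, 6, 0]
D(2):
  [0, 2, -2, 17]
  [9, 0, -4, 19]
  [5, 7, 0, 0]
  [14, 16, 6, 0]
D(3):
  [0, 2, -2, -2]
  [1, 0, -4, -4]
  [5, 7, 0, 0]
  [11, 13, 6, 0]
D(4):
  [0, 2, -2, -2]
  [1, 0, -4, -4]
  [5, 7, 0, 0]
  [11, 13, 6, 0]
Answer: W*[1][3] = -4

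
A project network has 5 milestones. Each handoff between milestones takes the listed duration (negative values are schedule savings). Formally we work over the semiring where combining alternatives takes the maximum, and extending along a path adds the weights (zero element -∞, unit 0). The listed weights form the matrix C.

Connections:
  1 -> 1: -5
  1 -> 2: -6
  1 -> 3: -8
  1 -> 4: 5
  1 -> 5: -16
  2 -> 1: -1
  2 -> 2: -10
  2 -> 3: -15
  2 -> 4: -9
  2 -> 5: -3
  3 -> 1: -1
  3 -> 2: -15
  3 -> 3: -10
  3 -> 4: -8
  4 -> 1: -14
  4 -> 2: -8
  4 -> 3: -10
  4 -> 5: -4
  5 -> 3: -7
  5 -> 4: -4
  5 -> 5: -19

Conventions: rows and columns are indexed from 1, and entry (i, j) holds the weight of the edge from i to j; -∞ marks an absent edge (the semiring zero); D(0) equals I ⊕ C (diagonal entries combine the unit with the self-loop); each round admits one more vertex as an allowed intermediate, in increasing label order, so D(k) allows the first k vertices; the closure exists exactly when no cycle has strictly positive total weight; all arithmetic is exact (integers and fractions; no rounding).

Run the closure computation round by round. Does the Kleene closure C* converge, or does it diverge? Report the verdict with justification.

D(0):
  [0, -6, -8, 5, -16]
  [-1, 0, -15, -9, -3]
  [-1, -15, 0, -8, -∞]
  [-14, -8, -10, 0, -4]
  [-∞, -∞, -7, -4, 0]
D(1):
  [0, -6, -8, 5, -16]
  [-1, 0, -9, 4, -3]
  [-1, -7, 0, 4, -17]
  [-14, -8, -10, 0, -4]
  [-∞, -∞, -7, -4, 0]
D(2):
  [0, -6, -8, 5, -9]
  [-1, 0, -9, 4, -3]
  [-1, -7, 0, 4, -10]
  [-9, -8, -10, 0, -4]
  [-∞, -∞, -7, -4, 0]
D(3):
  [0, -6, -8, 5, -9]
  [-1, 0, -9, 4, -3]
  [-1, -7, 0, 4, -10]
  [-9, -8, -10, 0, -4]
  [-8, -14, -7, -3, 0]
D(4):
  [0, -3, -5, 5, 1]
  [-1, 0, -6, 4, 0]
  [-1, -4, 0, 4, 0]
  [-9, -8, -10, 0, -4]
  [-8, -11, -7, -3, 0]
D(5):
  [0, -3, -5, 5, 1]
  [-1, 0, -6, 4, 0]
  [-1, -4, 0, 4, 0]
  [-9, -8, -10, 0, -4]
  [-8, -11, -7, -3, 0]
Key observation: every diagonal entry stays at the unit through all rounds, so no improving cycle exists.
Answer: CONVERGES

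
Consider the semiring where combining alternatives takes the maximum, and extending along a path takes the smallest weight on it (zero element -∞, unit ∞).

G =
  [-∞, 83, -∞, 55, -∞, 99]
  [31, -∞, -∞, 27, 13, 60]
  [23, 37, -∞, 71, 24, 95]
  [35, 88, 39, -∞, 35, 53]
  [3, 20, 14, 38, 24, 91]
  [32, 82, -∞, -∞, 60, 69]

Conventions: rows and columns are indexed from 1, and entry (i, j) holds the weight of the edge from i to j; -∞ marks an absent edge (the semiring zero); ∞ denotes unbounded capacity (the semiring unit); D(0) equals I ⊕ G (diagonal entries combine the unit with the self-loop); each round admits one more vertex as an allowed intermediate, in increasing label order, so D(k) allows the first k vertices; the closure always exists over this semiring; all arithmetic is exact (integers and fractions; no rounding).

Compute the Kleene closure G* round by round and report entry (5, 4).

D(0):
  [∞, 83, -∞, 55, -∞, 99]
  [31, ∞, -∞, 27, 13, 60]
  [23, 37, ∞, 71, 24, 95]
  [35, 88, 39, ∞, 35, 53]
  [3, 20, 14, 38, ∞, 91]
  [32, 82, -∞, -∞, 60, ∞]
D(1):
  [∞, 83, -∞, 55, -∞, 99]
  [31, ∞, -∞, 31, 13, 60]
  [23, 37, ∞, 71, 24, 95]
  [35, 88, 39, ∞, 35, 53]
  [3, 20, 14, 38, ∞, 91]
  [32, 82, -∞, 32, 60, ∞]
D(2):
  [∞, 83, -∞, 55, 13, 99]
  [31, ∞, -∞, 31, 13, 60]
  [31, 37, ∞, 71, 24, 95]
  [35, 88, 39, ∞, 35, 60]
  [20, 20, 14, 38, ∞, 91]
  [32, 82, -∞, 32, 60, ∞]
D(3):
  [∞, 83, -∞, 55, 13, 99]
  [31, ∞, -∞, 31, 13, 60]
  [31, 37, ∞, 71, 24, 95]
  [35, 88, 39, ∞, 35, 60]
  [20, 20, 14, 38, ∞, 91]
  [32, 82, -∞, 32, 60, ∞]
D(4):
  [∞, 83, 39, 55, 35, 99]
  [31, ∞, 31, 31, 31, 60]
  [35, 71, ∞, 71, 35, 95]
  [35, 88, 39, ∞, 35, 60]
  [35, 38, 38, 38, ∞, 91]
  [32, 82, 32, 32, 60, ∞]
D(5):
  [∞, 83, 39, 55, 35, 99]
  [31, ∞, 31, 31, 31, 60]
  [35, 71, ∞, 71, 35, 95]
  [35, 88, 39, ∞, 35, 60]
  [35, 38, 38, 38, ∞, 91]
  [35, 82, 38, 38, 60, ∞]
D(6):
  [∞, 83, 39, 55, 60, 99]
  [35, ∞, 38, 38, 60, 60]
  [35, 82, ∞, 71, 60, 95]
  [35, 88, 39, ∞, 60, 60]
  [35, 82, 38, 38, ∞, 91]
  [35, 82, 38, 38, 60, ∞]
Answer: G*[5][4] = 38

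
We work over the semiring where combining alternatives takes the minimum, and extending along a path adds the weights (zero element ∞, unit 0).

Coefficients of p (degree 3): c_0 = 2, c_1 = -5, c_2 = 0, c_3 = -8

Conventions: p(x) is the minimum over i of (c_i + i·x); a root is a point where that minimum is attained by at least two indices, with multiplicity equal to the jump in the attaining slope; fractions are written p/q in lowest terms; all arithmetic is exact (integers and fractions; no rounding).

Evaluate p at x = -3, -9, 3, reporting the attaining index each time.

p(-3) = min(2+0·(-3)=2, -5+1·(-3)=-8, 0+2·(-3)=-6, -8+3·(-3)=-17) = -17 (attained by i=3)
p(-9) = min(2+0·(-9)=2, -5+1·(-9)=-14, 0+2·(-9)=-18, -8+3·(-9)=-35) = -35 (attained by i=3)
p(3) = min(2+0·3=2, -5+1·3=-2, 0+2·3=6, -8+3·3=1) = -2 (attained by i=1)
Answer: p(-3) = -17; p(-9) = -35; p(3) = -2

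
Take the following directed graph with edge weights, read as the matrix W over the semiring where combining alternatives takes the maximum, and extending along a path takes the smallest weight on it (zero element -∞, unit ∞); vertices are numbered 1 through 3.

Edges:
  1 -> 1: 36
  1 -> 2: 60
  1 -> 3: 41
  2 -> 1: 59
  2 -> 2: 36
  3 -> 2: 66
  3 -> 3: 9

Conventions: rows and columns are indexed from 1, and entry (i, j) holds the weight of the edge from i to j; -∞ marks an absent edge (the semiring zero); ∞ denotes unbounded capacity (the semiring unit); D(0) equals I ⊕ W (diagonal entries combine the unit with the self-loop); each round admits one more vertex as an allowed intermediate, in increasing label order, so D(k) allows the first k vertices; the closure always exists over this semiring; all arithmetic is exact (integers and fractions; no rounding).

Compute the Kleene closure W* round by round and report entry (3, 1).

D(0):
  [∞, 60, 41]
  [59, ∞, -∞]
  [-∞, 66, ∞]
D(1):
  [∞, 60, 41]
  [59, ∞, 41]
  [-∞, 66, ∞]
D(2):
  [∞, 60, 41]
  [59, ∞, 41]
  [59, 66, ∞]
D(3):
  [∞, 60, 41]
  [59, ∞, 41]
  [59, 66, ∞]
Answer: W*[3][1] = 59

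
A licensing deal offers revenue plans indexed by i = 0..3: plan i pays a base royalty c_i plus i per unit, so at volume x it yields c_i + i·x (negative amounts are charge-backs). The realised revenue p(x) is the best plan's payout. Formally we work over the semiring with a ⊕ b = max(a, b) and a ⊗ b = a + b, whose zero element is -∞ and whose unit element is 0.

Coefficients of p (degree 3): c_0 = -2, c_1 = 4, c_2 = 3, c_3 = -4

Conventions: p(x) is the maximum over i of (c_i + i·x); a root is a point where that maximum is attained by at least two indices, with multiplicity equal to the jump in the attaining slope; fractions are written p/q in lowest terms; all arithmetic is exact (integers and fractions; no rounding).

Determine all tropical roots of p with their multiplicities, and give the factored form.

hull edge (i=0, c=-2) to (i=1, c=4): slope 6, span 1
hull edge (i=1, c=4) to (i=2, c=3): slope -1, span 1
hull edge (i=2, c=3) to (i=3, c=-4): slope -7, span 1
Factored form: p(x) = -4 ⊗ (x ⊕ (-6)) ⊗ (x ⊕ 1) ⊗ (x ⊕ 7)
Answer: roots = -6 (mult 1), 1 (mult 1), 7 (mult 1)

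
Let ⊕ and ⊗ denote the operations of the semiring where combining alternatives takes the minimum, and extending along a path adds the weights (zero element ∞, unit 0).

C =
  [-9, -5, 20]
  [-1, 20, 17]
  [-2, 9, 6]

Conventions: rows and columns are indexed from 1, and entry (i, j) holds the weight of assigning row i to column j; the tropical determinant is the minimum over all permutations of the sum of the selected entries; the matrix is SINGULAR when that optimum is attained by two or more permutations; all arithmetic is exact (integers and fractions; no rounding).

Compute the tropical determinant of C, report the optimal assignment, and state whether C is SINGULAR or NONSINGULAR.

σ = (1, 2, 3): (-9) + 20 + 6 = 17
σ = (1, 3, 2): (-9) + 17 + 9 = 17
σ = (2, 1, 3): (-5) + (-1) + 6 = 0
σ = (2, 3, 1): (-5) + 17 + (-2) = 10
σ = (3, 1, 2): 20 + (-1) + 9 = 28
σ = (3, 2, 1): 20 + 20 + (-2) = 38
Optimal value attained by: σ = (2, 1, 3).
Answer: det⊕(C) = 0; verdict: NONSINGULAR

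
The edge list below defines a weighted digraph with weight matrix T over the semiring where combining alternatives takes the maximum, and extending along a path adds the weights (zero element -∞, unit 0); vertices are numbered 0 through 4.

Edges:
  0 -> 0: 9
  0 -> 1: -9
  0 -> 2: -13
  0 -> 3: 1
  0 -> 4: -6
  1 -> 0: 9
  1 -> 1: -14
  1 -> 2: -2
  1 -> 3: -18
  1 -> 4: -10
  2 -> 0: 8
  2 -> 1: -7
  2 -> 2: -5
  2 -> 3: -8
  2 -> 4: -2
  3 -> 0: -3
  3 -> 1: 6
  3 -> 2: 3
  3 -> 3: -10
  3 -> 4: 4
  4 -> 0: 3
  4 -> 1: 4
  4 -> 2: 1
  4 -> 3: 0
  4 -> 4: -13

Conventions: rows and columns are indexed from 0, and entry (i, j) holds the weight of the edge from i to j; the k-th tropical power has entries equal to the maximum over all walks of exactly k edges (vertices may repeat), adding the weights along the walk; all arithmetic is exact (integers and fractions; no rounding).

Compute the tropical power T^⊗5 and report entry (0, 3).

T^⊗2:
  [18, 7, 4, 10, 5]
  [18, 0, -4, 10, 3]
  [17, 2, -1, 9, 2]
  [15, 8, 5, 4, 1]
  [13, 6, 3, 4, 4]
T^⊗3:
  [27, 16, 13, 19, 14]
  [27, 16, 13, 19, 14]
  [26, 15, 12, 18, 13]
  [24, 10, 7, 16, 9]
  [22, 10, 7, 14, 8]
T^⊗4:
  [36, 25, 22, 28, 23]
  [36, 25, 22, 28, 23]
  [35, 24, 21, 27, 22]
  [33, 22, 19, 25, 20]
  [31, 20, 17, 23, 18]
T^⊗5:
  [45, 34, 31, 37, 32]
  [45, 34, 31, 37, 32]
  [44, 33, 30, 36, 31]
  [42, 31, 28, 34, 29]
  [40, 29, 26, 32, 27]
Key observation: the optimum is the walk 0->0->0->0->0->3, with weight 9 + 9 + 9 + 9 + 1 = 37.
Optimal value attained by: walk 0->0->0->0->0->3.
Answer: (T^⊗5)[0][3] = 37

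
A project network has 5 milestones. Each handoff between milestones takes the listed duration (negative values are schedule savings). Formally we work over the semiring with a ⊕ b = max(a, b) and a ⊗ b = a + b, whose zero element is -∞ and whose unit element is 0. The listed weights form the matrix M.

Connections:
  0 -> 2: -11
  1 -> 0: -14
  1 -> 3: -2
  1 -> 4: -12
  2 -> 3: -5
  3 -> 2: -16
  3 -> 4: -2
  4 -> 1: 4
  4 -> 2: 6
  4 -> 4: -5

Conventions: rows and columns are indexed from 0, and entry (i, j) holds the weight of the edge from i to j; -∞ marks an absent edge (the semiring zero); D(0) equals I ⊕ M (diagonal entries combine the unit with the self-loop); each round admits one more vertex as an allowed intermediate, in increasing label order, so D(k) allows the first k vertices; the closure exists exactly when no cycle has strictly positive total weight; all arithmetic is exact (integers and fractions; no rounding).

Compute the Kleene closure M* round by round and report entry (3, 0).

D(0):
  [0, -∞, -11, -∞, -∞]
  [-14, 0, -∞, -2, -12]
  [-∞, -∞, 0, -5, -∞]
  [-∞, -∞, -16, 0, -2]
  [-∞, 4, 6, -∞, 0]
D(1):
  [0, -∞, -11, -∞, -∞]
  [-14, 0, -25, -2, -12]
  [-∞, -∞, 0, -5, -∞]
  [-∞, -∞, -16, 0, -2]
  [-∞, 4, 6, -∞, 0]
D(2):
  [0, -∞, -11, -∞, -∞]
  [-14, 0, -25, -2, -12]
  [-∞, -∞, 0, -5, -∞]
  [-∞, -∞, -16, 0, -2]
  [-10, 4, 6, 2, 0]
D(3):
  [0, -∞, -11, -16, -∞]
  [-14, 0, -25, -2, -12]
  [-∞, -∞, 0, -5, -∞]
  [-∞, -∞, -16, 0, -2]
  [-10, 4, 6, 2, 0]
D(4):
  [0, -∞, -11, -16, -18]
  [-14, 0, -18, -2, -4]
  [-∞, -∞, 0, -5, -7]
  [-∞, -∞, -16, 0, -2]
  [-10, 4, 6, 2, 0]
D(5):
  [0, -14, -11, -16, -18]
  [-14, 0, 2, -2, -4]
  [-17, -3, 0, -5, -7]
  [-12, 2, 4, 0, -2]
  [-10, 4, 6, 2, 0]
Answer: M*[3][0] = -12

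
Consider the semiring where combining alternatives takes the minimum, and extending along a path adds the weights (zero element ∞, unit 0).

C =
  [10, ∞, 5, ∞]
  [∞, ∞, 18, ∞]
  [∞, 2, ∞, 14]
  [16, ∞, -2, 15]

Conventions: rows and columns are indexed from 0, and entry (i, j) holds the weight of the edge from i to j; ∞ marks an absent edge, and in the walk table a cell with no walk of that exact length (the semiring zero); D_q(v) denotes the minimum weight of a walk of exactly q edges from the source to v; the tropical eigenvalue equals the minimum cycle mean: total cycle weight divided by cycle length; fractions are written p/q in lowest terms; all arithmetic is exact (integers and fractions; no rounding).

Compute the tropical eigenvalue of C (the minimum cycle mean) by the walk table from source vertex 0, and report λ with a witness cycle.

q=0: [0, ∞, ∞, ∞]
q=1: [10, ∞, 5, ∞]
q=2: [20, 7, 15, 19]
q=3: [30, 17, 17, 29]
q=4: [40, 19, 27, 31]
Optimal cycle mean attained by: cycle 2->3->2, total 14 + (-2), length 2.
Answer: λ = 6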